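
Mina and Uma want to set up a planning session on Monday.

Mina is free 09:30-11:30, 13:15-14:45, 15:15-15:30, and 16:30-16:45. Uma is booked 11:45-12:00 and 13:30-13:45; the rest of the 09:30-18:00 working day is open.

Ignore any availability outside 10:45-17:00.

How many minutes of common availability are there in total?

150 minutes

Uma free within 09:30–18:00: 09:30–11:45, 12:00–13:30, 13:45–18:00.
Mina ∩ Uma: 09:30–11:30, 13:15–13:30, 13:45–14:45, 15:15–15:30, 16:30–16:45.
Restricted to 10:45–17:00: 10:45–11:30, 13:15–13:30, 13:45–14:45, 15:15–15:30, 16:30–16:45.
Total common minutes: 45 + 15 + 60 + 15 + 15 = 150.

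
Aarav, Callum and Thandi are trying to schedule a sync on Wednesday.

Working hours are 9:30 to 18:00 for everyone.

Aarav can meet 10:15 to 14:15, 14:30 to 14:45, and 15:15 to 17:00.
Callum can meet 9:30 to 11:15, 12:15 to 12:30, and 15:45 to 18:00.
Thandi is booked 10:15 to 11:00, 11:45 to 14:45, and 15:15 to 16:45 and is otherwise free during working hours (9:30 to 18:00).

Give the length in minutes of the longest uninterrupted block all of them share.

Thandi free within 09:30–18:00: 09:30–10:15, 11:00–11:45, 14:45–15:15, 16:45–18:00.
Aarav ∩ Callum: 10:15–11:15, 12:15–12:30, 15:45–17:00.
Aarav ∩ Callum ∩ Thandi: 11:00–11:15, 16:45–17:00.
Common window lengths: 15, 15 min; longest is 15.

15 minutes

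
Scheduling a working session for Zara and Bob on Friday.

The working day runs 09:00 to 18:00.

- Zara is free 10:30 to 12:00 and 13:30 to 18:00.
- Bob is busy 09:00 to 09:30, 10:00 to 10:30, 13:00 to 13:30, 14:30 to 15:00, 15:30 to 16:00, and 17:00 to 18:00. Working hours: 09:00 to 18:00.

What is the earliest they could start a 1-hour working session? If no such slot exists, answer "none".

Bob free within 09:00–18:00: 09:30–10:00, 10:30–13:00, 13:30–14:30, 15:00–15:30, 16:00–17:00.
Zara ∩ Bob: 10:30–12:00, 13:30–14:30, 15:00–15:30, 16:00–17:00.
Windows ≥ 60 min: 10:30–12:00, 13:30–14:30, 16:00–17:00.
Earliest such window starts at 10:30.

10:30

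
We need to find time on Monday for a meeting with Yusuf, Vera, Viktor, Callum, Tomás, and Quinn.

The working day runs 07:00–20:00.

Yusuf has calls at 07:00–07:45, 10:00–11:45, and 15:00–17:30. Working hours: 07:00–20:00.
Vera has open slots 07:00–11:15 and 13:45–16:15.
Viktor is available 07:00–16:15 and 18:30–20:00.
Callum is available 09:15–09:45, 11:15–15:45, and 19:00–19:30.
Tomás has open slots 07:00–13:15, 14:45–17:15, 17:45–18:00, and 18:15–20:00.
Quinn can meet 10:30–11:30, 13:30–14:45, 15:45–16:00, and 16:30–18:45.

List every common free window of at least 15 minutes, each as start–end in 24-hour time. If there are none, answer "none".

Yusuf free within 07:00–20:00: 07:45–10:00, 11:45–15:00, 17:30–20:00.
Yusuf ∩ Vera: 07:45–10:00, 13:45–15:00.
Yusuf ∩ Vera ∩ Viktor: 07:45–10:00, 13:45–15:00.
Yusuf ∩ Vera ∩ Viktor ∩ Callum: 09:15–09:45, 13:45–15:00.
Yusuf ∩ Vera ∩ Viktor ∩ Callum ∩ Tomás: 09:15–09:45, 14:45–15:00.
Yusuf ∩ Vera ∩ Viktor ∩ Callum ∩ Tomás ∩ Quinn: (none).
Windows ≥ 15 min: (none).

none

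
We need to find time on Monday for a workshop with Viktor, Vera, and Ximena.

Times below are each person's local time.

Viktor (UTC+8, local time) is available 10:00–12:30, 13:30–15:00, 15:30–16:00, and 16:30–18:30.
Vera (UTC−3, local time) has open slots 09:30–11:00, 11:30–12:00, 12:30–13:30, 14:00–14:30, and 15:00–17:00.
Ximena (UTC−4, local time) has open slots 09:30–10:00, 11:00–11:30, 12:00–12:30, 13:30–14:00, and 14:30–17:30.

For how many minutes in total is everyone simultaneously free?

0 minutes

Viktor → UTC: 02:00–04:30, 05:30–07:00, 07:30–08:00, 08:30–10:30.
Vera → UTC: 12:30–14:00, 14:30–15:00, 15:30–16:30, 17:00–17:30, 18:00–20:00.
Ximena → UTC: 13:30–14:00, 15:00–15:30, 16:00–16:30, 17:30–18:00, 18:30–21:30.
Viktor ∩ Vera: (none).
Viktor ∩ Vera ∩ Ximena: (none).
Total common minutes: 0.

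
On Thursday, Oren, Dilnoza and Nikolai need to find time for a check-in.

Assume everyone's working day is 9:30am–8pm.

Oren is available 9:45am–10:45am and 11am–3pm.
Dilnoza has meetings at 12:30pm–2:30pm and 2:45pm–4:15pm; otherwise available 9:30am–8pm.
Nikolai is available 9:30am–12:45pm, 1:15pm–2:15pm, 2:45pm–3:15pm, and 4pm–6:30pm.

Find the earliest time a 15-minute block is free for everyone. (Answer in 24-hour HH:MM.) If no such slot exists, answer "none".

Dilnoza free within 09:30–20:00: 09:30–12:30, 14:30–14:45, 16:15–20:00.
Oren ∩ Dilnoza: 09:45–10:45, 11:00–12:30, 14:30–14:45.
Oren ∩ Dilnoza ∩ Nikolai: 09:45–10:45, 11:00–12:30.
Windows ≥ 15 min: 09:45–10:45, 11:00–12:30.
Earliest such window starts at 09:45.

09:45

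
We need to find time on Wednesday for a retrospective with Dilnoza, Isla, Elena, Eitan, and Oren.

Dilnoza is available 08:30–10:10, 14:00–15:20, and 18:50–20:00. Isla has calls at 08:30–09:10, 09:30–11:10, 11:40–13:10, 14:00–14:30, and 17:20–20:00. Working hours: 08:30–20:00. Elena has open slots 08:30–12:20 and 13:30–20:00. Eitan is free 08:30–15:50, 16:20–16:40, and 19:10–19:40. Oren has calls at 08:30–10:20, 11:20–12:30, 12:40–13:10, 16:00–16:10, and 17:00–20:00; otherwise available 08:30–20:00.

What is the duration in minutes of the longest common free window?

Isla free within 08:30–20:00: 09:10–09:30, 11:10–11:40, 13:10–14:00, 14:30–17:20.
Oren free within 08:30–20:00: 10:20–11:20, 12:30–12:40, 13:10–16:00, 16:10–17:00.
Dilnoza ∩ Isla: 09:10–09:30, 14:30–15:20.
Dilnoza ∩ Isla ∩ Elena: 09:10–09:30, 14:30–15:20.
Dilnoza ∩ Isla ∩ Elena ∩ Eitan: 09:10–09:30, 14:30–15:20.
Dilnoza ∩ Isla ∩ Elena ∩ Eitan ∩ Oren: 14:30–15:20.
Single common window of 50 minutes.

50 minutes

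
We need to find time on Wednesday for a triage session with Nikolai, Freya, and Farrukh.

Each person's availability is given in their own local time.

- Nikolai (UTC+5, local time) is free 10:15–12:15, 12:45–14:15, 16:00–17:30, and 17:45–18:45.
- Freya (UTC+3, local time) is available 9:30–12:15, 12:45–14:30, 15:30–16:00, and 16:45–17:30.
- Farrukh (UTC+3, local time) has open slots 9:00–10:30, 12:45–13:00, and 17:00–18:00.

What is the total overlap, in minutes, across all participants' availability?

Nikolai → UTC: 05:15–07:15, 07:45–09:15, 11:00–12:30, 12:45–13:45.
Freya → UTC: 06:30–09:15, 09:45–11:30, 12:30–13:00, 13:45–14:30.
Farrukh → UTC: 06:00–07:30, 09:45–10:00, 14:00–15:00.
Nikolai ∩ Freya: 06:30–07:15, 07:45–09:15, 11:00–11:30, 12:45–13:00.
Nikolai ∩ Freya ∩ Farrukh: 06:30–07:15.
Total common minutes: 45.

45 minutes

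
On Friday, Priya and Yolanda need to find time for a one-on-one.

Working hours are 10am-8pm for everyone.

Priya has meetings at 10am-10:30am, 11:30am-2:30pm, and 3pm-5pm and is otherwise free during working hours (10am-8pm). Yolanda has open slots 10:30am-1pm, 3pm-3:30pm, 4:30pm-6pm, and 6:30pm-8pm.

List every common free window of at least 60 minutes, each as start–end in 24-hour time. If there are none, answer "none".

Priya free within 10:00–20:00: 10:30–11:30, 14:30–15:00, 17:00–20:00.
Priya ∩ Yolanda: 10:30–11:30, 17:00–18:00, 18:30–20:00.
Windows ≥ 60 min: 10:30–11:30, 17:00–18:00, 18:30–20:00.

10:30–11:30, 17:00–18:00, 18:30–20:00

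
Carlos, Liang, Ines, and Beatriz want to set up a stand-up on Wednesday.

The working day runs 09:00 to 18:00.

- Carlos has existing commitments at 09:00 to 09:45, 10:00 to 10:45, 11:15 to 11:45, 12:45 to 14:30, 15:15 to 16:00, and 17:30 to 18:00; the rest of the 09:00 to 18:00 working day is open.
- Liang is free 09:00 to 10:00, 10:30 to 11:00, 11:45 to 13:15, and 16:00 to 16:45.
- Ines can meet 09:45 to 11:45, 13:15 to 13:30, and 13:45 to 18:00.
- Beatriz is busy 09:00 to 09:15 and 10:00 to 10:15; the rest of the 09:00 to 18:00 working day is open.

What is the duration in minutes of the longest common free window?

Carlos free within 09:00–18:00: 09:45–10:00, 10:45–11:15, 11:45–12:45, 14:30–15:15, 16:00–17:30.
Beatriz free within 09:00–18:00: 09:15–10:00, 10:15–18:00.
Carlos ∩ Liang: 09:45–10:00, 10:45–11:00, 11:45–12:45, 16:00–16:45.
Carlos ∩ Liang ∩ Ines: 09:45–10:00, 10:45–11:00, 16:00–16:45.
Carlos ∩ Liang ∩ Ines ∩ Beatriz: 09:45–10:00, 10:45–11:00, 16:00–16:45.
Common window lengths: 15, 15, 45 min; longest is 45.

45 minutes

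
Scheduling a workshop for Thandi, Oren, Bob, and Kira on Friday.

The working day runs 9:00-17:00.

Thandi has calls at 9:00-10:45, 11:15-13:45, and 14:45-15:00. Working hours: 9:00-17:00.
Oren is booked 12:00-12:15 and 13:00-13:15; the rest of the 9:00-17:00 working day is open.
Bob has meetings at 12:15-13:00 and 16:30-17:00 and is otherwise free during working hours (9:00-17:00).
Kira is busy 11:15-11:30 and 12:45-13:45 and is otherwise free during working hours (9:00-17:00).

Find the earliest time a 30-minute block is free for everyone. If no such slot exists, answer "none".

Thandi free within 09:00–17:00: 10:45–11:15, 13:45–14:45, 15:00–17:00.
Oren free within 09:00–17:00: 09:00–12:00, 12:15–13:00, 13:15–17:00.
Bob free within 09:00–17:00: 09:00–12:15, 13:00–16:30.
Kira free within 09:00–17:00: 09:00–11:15, 11:30–12:45, 13:45–17:00.
Thandi ∩ Oren: 10:45–11:15, 13:45–14:45, 15:00–17:00.
Thandi ∩ Oren ∩ Bob: 10:45–11:15, 13:45–14:45, 15:00–16:30.
Thandi ∩ Oren ∩ Bob ∩ Kira: 10:45–11:15, 13:45–14:45, 15:00–16:30.
Windows ≥ 30 min: 10:45–11:15, 13:45–14:45, 15:00–16:30.
Earliest such window starts at 10:45.

10:45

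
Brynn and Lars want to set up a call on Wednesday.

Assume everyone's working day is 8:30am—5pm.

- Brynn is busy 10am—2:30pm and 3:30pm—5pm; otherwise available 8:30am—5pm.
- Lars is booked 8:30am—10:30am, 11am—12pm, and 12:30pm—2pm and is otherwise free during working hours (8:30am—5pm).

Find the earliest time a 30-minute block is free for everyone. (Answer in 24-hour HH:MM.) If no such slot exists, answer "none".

14:30

Brynn free within 08:30–17:00: 08:30–10:00, 14:30–15:30.
Lars free within 08:30–17:00: 10:30–11:00, 12:00–12:30, 14:00–17:00.
Brynn ∩ Lars: 14:30–15:30.
Windows ≥ 30 min: 14:30–15:30.
Earliest such window starts at 14:30.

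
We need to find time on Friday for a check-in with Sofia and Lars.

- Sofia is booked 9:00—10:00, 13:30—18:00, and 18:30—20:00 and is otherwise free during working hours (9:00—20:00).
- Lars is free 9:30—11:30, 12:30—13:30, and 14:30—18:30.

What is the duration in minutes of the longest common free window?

Sofia free within 09:00–20:00: 10:00–13:30, 18:00–18:30.
Sofia ∩ Lars: 10:00–11:30, 12:30–13:30, 18:00–18:30.
Common window lengths: 90, 60, 30 min; longest is 90.

90 minutes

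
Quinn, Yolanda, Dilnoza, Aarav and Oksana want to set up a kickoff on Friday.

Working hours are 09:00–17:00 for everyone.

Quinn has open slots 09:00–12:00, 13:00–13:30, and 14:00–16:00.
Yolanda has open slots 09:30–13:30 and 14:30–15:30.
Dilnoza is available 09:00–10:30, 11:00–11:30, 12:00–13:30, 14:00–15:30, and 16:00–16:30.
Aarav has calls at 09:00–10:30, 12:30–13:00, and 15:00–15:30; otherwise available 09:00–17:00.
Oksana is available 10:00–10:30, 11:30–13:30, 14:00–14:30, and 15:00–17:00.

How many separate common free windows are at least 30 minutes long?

1

Aarav free within 09:00–17:00: 10:30–12:30, 13:00–15:00, 15:30–17:00.
Quinn ∩ Yolanda: 09:30–12:00, 13:00–13:30, 14:30–15:30.
Quinn ∩ Yolanda ∩ Dilnoza: 09:30–10:30, 11:00–11:30, 13:00–13:30, 14:30–15:30.
Quinn ∩ Yolanda ∩ Dilnoza ∩ Aarav: 11:00–11:30, 13:00–13:30, 14:30–15:00.
Quinn ∩ Yolanda ∩ Dilnoza ∩ Aarav ∩ Oksana: 13:00–13:30.
Windows ≥ 30 min: 13:00–13:30.
That's 1 window.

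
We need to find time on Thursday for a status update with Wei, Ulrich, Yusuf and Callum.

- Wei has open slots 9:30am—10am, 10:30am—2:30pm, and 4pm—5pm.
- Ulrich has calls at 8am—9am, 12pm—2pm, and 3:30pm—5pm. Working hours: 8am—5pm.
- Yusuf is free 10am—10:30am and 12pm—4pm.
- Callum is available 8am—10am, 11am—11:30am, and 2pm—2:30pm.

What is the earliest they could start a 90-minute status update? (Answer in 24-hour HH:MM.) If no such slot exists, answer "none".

Ulrich free within 08:00–17:00: 09:00–12:00, 14:00–15:30.
Wei ∩ Ulrich: 09:30–10:00, 10:30–12:00, 14:00–14:30.
Wei ∩ Ulrich ∩ Yusuf: 14:00–14:30.
Wei ∩ Ulrich ∩ Yusuf ∩ Callum: 14:00–14:30.
Windows ≥ 90 min: (none).

none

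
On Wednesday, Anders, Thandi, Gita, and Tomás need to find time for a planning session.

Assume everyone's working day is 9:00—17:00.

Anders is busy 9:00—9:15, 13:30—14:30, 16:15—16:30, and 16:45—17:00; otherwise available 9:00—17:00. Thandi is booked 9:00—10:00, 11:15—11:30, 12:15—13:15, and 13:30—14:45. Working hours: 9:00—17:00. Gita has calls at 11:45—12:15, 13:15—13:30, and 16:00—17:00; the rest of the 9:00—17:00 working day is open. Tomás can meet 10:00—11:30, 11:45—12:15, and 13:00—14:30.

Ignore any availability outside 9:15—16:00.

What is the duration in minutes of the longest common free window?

75 minutes

Anders free within 09:00–17:00: 09:15–13:30, 14:30–16:15, 16:30–16:45.
Thandi free within 09:00–17:00: 10:00–11:15, 11:30–12:15, 13:15–13:30, 14:45–17:00.
Gita free within 09:00–17:00: 09:00–11:45, 12:15–13:15, 13:30–16:00.
Anders ∩ Thandi: 10:00–11:15, 11:30–12:15, 13:15–13:30, 14:45–16:15, 16:30–16:45.
Anders ∩ Thandi ∩ Gita: 10:00–11:15, 11:30–11:45, 14:45–16:00.
Anders ∩ Thandi ∩ Gita ∩ Tomás: 10:00–11:15.
Restricted to 09:15–16:00: 10:00–11:15.
Single common window of 75 minutes.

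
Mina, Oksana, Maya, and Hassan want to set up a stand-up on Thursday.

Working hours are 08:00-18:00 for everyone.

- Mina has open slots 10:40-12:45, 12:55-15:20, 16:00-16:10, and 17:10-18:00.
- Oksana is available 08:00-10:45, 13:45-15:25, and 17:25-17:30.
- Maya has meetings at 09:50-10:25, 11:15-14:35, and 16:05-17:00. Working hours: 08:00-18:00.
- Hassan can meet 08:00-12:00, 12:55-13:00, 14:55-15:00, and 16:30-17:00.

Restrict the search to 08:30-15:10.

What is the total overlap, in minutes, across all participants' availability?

Maya free within 08:00–18:00: 08:00–09:50, 10:25–11:15, 14:35–16:05, 17:00–18:00.
Mina ∩ Oksana: 10:40–10:45, 13:45–15:20, 17:25–17:30.
Mina ∩ Oksana ∩ Maya: 10:40–10:45, 14:35–15:20, 17:25–17:30.
Mina ∩ Oksana ∩ Maya ∩ Hassan: 10:40–10:45, 14:55–15:00.
Restricted to 08:30–15:10: 10:40–10:45, 14:55–15:00.
Total common minutes: 5 + 5 = 10.

10 minutes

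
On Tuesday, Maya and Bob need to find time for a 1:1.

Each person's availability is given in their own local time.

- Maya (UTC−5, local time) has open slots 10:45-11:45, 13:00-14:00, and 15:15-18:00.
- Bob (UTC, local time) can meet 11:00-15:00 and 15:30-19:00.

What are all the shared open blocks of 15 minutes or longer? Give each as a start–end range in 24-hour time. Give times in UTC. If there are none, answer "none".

15:45–16:45, 18:00–19:00

Maya → UTC: 15:45–16:45, 18:00–19:00, 20:15–23:00.
Bob → UTC: 11:00–15:00, 15:30–19:00.
Maya ∩ Bob: 15:45–16:45, 18:00–19:00.
Windows ≥ 15 min: 15:45–16:45, 18:00–19:00.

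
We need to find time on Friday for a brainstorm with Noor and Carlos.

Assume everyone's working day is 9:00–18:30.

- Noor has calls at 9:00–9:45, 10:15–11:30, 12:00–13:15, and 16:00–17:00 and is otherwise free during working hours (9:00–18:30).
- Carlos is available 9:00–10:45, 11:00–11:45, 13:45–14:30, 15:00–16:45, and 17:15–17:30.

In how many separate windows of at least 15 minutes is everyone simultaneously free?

5

Noor free within 09:00–18:30: 09:45–10:15, 11:30–12:00, 13:15–16:00, 17:00–18:30.
Noor ∩ Carlos: 09:45–10:15, 11:30–11:45, 13:45–14:30, 15:00–16:00, 17:15–17:30.
Windows ≥ 15 min: 09:45–10:15, 11:30–11:45, 13:45–14:30, 15:00–16:00, 17:15–17:30.
That's 5 windows.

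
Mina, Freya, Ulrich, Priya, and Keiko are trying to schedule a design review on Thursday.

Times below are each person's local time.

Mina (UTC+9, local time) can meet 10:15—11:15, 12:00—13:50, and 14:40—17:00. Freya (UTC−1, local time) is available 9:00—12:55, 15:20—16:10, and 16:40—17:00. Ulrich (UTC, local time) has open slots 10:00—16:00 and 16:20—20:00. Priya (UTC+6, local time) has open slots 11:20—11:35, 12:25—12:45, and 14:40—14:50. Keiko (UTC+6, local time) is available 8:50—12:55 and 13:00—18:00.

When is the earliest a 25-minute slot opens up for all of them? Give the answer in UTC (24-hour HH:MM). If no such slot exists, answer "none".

none

Mina → UTC: 01:15–02:15, 03:00–04:50, 05:40–08:00.
Freya → UTC: 10:00–13:55, 16:20–17:10, 17:40–18:00.
Ulrich → UTC: 10:00–16:00, 16:20–20:00.
Priya → UTC: 05:20–05:35, 06:25–06:45, 08:40–08:50.
Keiko → UTC: 02:50–06:55, 07:00–12:00.
Mina ∩ Freya: (none).
Mina ∩ Freya ∩ Ulrich: (none).
Mina ∩ Freya ∩ Ulrich ∩ Priya: (none).
Mina ∩ Freya ∩ Ulrich ∩ Priya ∩ Keiko: (none).
Windows ≥ 25 min: (none).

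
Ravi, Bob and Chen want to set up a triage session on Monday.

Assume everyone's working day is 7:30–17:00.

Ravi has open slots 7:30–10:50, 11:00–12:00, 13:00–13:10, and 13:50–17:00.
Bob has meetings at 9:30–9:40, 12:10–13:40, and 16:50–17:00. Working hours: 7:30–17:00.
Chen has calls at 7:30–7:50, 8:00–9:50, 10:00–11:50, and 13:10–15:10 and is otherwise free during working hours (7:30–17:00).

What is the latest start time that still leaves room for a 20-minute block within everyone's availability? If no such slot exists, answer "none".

16:30

Bob free within 07:30–17:00: 07:30–09:30, 09:40–12:10, 13:40–16:50.
Chen free within 07:30–17:00: 07:50–08:00, 09:50–10:00, 11:50–13:10, 15:10–17:00.
Ravi ∩ Bob: 07:30–09:30, 09:40–10:50, 11:00–12:00, 13:50–16:50.
Ravi ∩ Bob ∩ Chen: 07:50–08:00, 09:50–10:00, 11:50–12:00, 15:10–16:50.
Windows ≥ 20 min: 15:10–16:50.
Latest start in the last window 15:10–16:50 is 16:50 − 20 min = 16:30.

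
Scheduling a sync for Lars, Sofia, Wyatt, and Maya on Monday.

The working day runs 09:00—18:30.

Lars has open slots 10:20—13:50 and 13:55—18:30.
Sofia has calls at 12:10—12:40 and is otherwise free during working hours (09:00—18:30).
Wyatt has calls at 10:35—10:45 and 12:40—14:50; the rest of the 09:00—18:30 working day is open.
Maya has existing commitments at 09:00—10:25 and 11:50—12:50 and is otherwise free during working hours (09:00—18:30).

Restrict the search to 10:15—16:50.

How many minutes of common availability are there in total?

Sofia free within 09:00–18:30: 09:00–12:10, 12:40–18:30.
Wyatt free within 09:00–18:30: 09:00–10:35, 10:45–12:40, 14:50–18:30.
Maya free within 09:00–18:30: 10:25–11:50, 12:50–18:30.
Lars ∩ Sofia: 10:20–12:10, 12:40–13:50, 13:55–18:30.
Lars ∩ Sofia ∩ Wyatt: 10:20–10:35, 10:45–12:10, 14:50–18:30.
Lars ∩ Sofia ∩ Wyatt ∩ Maya: 10:25–10:35, 10:45–11:50, 14:50–18:30.
Restricted to 10:15–16:50: 10:25–10:35, 10:45–11:50, 14:50–16:50.
Total common minutes: 10 + 65 + 120 = 195.

195 minutes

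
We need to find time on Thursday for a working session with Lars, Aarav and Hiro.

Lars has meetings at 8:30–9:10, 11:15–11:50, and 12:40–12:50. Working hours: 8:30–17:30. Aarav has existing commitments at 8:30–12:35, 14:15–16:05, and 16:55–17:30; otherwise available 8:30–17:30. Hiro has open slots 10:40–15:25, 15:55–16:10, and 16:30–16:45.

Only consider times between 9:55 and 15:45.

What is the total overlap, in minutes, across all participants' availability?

Lars free within 08:30–17:30: 09:10–11:15, 11:50–12:40, 12:50–17:30.
Aarav free within 08:30–17:30: 12:35–14:15, 16:05–16:55.
Lars ∩ Aarav: 12:35–12:40, 12:50–14:15, 16:05–16:55.
Lars ∩ Aarav ∩ Hiro: 12:35–12:40, 12:50–14:15, 16:05–16:10, 16:30–16:45.
Restricted to 09:55–15:45: 12:35–12:40, 12:50–14:15.
Total common minutes: 5 + 85 = 90.

90 minutes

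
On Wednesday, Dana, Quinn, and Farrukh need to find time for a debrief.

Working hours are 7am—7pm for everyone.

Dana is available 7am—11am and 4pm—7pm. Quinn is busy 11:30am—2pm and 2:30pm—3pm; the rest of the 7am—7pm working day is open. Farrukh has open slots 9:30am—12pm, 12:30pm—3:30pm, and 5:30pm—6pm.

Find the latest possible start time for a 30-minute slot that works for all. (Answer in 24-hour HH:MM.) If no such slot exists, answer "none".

Quinn free within 07:00–19:00: 07:00–11:30, 14:00–14:30, 15:00–19:00.
Dana ∩ Quinn: 07:00–11:00, 16:00–19:00.
Dana ∩ Quinn ∩ Farrukh: 09:30–11:00, 17:30–18:00.
Windows ≥ 30 min: 09:30–11:00, 17:30–18:00.
Latest start in the last window 17:30–18:00 is 18:00 − 30 min = 17:30.

17:30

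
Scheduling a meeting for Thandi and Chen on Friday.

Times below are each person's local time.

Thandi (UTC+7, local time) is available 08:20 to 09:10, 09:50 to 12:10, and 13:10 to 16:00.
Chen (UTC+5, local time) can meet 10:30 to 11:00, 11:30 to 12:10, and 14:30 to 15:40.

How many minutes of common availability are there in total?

Thandi → UTC: 01:20–02:10, 02:50–05:10, 06:10–09:00.
Chen → UTC: 05:30–06:00, 06:30–07:10, 09:30–10:40.
Thandi ∩ Chen: 06:30–07:10.
Total common minutes: 40.

40 minutes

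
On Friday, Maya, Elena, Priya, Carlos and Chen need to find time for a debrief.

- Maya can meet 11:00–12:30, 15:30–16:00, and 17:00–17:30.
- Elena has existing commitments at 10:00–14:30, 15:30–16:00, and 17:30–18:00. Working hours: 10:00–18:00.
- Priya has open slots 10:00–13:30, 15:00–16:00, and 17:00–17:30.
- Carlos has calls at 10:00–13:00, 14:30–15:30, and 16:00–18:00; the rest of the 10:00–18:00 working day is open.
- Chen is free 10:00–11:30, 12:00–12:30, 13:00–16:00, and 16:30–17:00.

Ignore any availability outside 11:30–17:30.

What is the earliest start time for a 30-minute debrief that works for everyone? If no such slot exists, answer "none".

none

Elena free within 10:00–18:00: 14:30–15:30, 16:00–17:30.
Carlos free within 10:00–18:00: 13:00–14:30, 15:30–16:00.
Maya ∩ Elena: 17:00–17:30.
Maya ∩ Elena ∩ Priya: 17:00–17:30.
Maya ∩ Elena ∩ Priya ∩ Carlos: (none).
Maya ∩ Elena ∩ Priya ∩ Carlos ∩ Chen: (none).
Restricted to 11:30–17:30: (none).
Windows ≥ 30 min: (none).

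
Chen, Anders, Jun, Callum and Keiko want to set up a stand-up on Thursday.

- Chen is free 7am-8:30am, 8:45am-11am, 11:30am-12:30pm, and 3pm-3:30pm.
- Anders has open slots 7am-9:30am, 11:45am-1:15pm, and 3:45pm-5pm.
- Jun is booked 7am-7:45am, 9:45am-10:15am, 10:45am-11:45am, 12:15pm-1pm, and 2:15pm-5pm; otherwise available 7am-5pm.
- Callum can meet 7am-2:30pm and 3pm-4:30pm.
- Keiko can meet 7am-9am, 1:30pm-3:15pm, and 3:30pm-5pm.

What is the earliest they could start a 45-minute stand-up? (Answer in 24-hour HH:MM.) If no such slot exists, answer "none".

07:45

Jun free within 07:00–17:00: 07:45–09:45, 10:15–10:45, 11:45–12:15, 13:00–14:15.
Chen ∩ Anders: 07:00–08:30, 08:45–09:30, 11:45–12:30.
Chen ∩ Anders ∩ Jun: 07:45–08:30, 08:45–09:30, 11:45–12:15.
Chen ∩ Anders ∩ Jun ∩ Callum: 07:45–08:30, 08:45–09:30, 11:45–12:15.
Chen ∩ Anders ∩ Jun ∩ Callum ∩ Keiko: 07:45–08:30, 08:45–09:00.
Windows ≥ 45 min: 07:45–08:30.
Earliest such window starts at 07:45.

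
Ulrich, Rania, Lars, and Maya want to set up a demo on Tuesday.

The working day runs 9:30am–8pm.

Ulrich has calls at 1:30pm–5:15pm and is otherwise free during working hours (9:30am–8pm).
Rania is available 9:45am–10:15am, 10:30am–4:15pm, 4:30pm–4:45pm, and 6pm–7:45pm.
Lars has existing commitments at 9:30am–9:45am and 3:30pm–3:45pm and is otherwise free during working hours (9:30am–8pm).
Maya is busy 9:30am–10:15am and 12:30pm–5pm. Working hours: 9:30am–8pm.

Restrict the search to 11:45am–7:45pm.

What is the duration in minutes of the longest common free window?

Ulrich free within 09:30–20:00: 09:30–13:30, 17:15–20:00.
Lars free within 09:30–20:00: 09:45–15:30, 15:45–20:00.
Maya free within 09:30–20:00: 10:15–12:30, 17:00–20:00.
Ulrich ∩ Rania: 09:45–10:15, 10:30–13:30, 18:00–19:45.
Ulrich ∩ Rania ∩ Lars: 09:45–10:15, 10:30–13:30, 18:00–19:45.
Ulrich ∩ Rania ∩ Lars ∩ Maya: 10:30–12:30, 18:00–19:45.
Restricted to 11:45–19:45: 11:45–12:30, 18:00–19:45.
Common window lengths: 45, 105 min; longest is 105.

105 minutes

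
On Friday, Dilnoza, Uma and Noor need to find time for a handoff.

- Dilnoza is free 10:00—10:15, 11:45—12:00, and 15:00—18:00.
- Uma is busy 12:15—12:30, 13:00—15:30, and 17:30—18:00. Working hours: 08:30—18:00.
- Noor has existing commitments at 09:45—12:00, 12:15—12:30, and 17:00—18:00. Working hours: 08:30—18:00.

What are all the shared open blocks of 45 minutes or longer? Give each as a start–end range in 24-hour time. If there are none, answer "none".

Uma free within 08:30–18:00: 08:30–12:15, 12:30–13:00, 15:30–17:30.
Noor free within 08:30–18:00: 08:30–09:45, 12:00–12:15, 12:30–17:00.
Dilnoza ∩ Uma: 10:00–10:15, 11:45–12:00, 15:30–17:30.
Dilnoza ∩ Uma ∩ Noor: 15:30–17:00.
Windows ≥ 45 min: 15:30–17:00.

15:30–17:00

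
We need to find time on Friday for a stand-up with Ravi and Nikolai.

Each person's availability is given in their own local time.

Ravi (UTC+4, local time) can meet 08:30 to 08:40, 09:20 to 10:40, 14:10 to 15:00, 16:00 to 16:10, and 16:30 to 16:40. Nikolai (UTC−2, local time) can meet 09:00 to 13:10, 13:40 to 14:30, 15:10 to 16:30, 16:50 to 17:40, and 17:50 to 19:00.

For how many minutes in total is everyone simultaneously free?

20 minutes

Ravi → UTC: 04:30–04:40, 05:20–06:40, 10:10–11:00, 12:00–12:10, 12:30–12:40.
Nikolai → UTC: 11:00–15:10, 15:40–16:30, 17:10–18:30, 18:50–19:40, 19:50–21:00.
Ravi ∩ Nikolai: 12:00–12:10, 12:30–12:40.
Total common minutes: 10 + 10 = 20.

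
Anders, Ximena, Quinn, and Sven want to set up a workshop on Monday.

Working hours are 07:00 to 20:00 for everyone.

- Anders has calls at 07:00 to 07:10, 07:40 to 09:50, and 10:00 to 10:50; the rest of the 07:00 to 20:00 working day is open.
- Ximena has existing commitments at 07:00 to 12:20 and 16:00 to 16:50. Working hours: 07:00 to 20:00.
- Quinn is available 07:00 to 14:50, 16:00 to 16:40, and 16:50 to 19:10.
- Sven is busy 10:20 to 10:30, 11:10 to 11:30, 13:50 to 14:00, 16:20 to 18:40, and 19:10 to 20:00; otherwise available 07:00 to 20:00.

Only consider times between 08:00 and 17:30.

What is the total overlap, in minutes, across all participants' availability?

Anders free within 07:00–20:00: 07:10–07:40, 09:50–10:00, 10:50–20:00.
Ximena free within 07:00–20:00: 12:20–16:00, 16:50–20:00.
Sven free within 07:00–20:00: 07:00–10:20, 10:30–11:10, 11:30–13:50, 14:00–16:20, 18:40–19:10.
Anders ∩ Ximena: 12:20–16:00, 16:50–20:00.
Anders ∩ Ximena ∩ Quinn: 12:20–14:50, 16:50–19:10.
Anders ∩ Ximena ∩ Quinn ∩ Sven: 12:20–13:50, 14:00–14:50, 18:40–19:10.
Restricted to 08:00–17:30: 12:20–13:50, 14:00–14:50.
Total common minutes: 90 + 50 = 140.

140 minutes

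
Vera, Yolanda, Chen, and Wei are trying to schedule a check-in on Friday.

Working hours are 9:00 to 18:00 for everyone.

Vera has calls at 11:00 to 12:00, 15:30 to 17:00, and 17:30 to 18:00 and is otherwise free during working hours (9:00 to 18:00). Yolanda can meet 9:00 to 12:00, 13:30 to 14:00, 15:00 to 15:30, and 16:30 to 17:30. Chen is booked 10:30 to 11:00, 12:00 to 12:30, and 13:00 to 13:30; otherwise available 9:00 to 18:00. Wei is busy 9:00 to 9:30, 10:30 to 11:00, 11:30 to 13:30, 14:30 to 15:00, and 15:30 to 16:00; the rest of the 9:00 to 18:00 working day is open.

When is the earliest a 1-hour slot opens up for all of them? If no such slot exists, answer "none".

09:30

Vera free within 09:00–18:00: 09:00–11:00, 12:00–15:30, 17:00–17:30.
Chen free within 09:00–18:00: 09:00–10:30, 11:00–12:00, 12:30–13:00, 13:30–18:00.
Wei free within 09:00–18:00: 09:30–10:30, 11:00–11:30, 13:30–14:30, 15:00–15:30, 16:00–18:00.
Vera ∩ Yolanda: 09:00–11:00, 13:30–14:00, 15:00–15:30, 17:00–17:30.
Vera ∩ Yolanda ∩ Chen: 09:00–10:30, 13:30–14:00, 15:00–15:30, 17:00–17:30.
Vera ∩ Yolanda ∩ Chen ∩ Wei: 09:30–10:30, 13:30–14:00, 15:00–15:30, 17:00–17:30.
Windows ≥ 60 min: 09:30–10:30.
Earliest such window starts at 09:30.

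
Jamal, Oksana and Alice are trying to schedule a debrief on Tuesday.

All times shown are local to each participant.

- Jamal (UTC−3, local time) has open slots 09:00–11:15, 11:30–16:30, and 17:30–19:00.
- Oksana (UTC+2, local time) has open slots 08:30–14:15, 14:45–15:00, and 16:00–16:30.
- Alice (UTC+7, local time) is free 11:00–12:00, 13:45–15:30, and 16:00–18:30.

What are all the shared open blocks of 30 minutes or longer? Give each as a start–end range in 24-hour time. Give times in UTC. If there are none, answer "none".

Jamal → UTC: 12:00–14:15, 14:30–19:30, 20:30–22:00.
Oksana → UTC: 06:30–12:15, 12:45–13:00, 14:00–14:30.
Alice → UTC: 04:00–05:00, 06:45–08:30, 09:00–11:30.
Jamal ∩ Oksana: 12:00–12:15, 12:45–13:00, 14:00–14:15.
Jamal ∩ Oksana ∩ Alice: (none).
Windows ≥ 30 min: (none).

none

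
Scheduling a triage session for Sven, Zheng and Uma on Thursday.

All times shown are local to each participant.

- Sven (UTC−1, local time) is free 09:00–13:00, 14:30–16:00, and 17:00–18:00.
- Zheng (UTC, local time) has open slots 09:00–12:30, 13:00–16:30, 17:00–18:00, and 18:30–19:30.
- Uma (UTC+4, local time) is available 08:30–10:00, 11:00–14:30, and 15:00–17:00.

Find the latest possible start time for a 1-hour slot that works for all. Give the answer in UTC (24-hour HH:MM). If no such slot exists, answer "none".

Sven → UTC: 10:00–14:00, 15:30–17:00, 18:00–19:00.
Zheng → UTC: 09:00–12:30, 13:00–16:30, 17:00–18:00, 18:30–19:30.
Uma → UTC: 04:30–06:00, 07:00–10:30, 11:00–13:00.
Sven ∩ Zheng: 10:00–12:30, 13:00–14:00, 15:30–16:30, 18:30–19:00.
Sven ∩ Zheng ∩ Uma: 10:00–10:30, 11:00–12:30.
Windows ≥ 60 min: 11:00–12:30.
Latest start in the last window 11:00–12:30 is 12:30 − 60 min = 11:30.

11:30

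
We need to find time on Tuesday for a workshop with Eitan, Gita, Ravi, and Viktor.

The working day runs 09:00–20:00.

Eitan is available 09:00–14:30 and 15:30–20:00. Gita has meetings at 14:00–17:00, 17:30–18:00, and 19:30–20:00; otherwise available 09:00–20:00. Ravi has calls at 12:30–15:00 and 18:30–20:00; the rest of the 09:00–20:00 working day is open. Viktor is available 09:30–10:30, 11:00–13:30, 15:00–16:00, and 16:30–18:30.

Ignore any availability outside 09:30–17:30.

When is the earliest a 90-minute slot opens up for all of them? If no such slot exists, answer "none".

11:00

Gita free within 09:00–20:00: 09:00–14:00, 17:00–17:30, 18:00–19:30.
Ravi free within 09:00–20:00: 09:00–12:30, 15:00–18:30.
Eitan ∩ Gita: 09:00–14:00, 17:00–17:30, 18:00–19:30.
Eitan ∩ Gita ∩ Ravi: 09:00–12:30, 17:00–17:30, 18:00–18:30.
Eitan ∩ Gita ∩ Ravi ∩ Viktor: 09:30–10:30, 11:00–12:30, 17:00–17:30, 18:00–18:30.
Restricted to 09:30–17:30: 09:30–10:30, 11:00–12:30, 17:00–17:30.
Windows ≥ 90 min: 11:00–12:30.
Earliest such window starts at 11:00.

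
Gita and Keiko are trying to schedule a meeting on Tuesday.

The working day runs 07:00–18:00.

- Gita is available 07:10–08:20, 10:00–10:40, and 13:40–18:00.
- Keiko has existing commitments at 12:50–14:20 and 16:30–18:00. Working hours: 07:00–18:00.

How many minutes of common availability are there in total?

Keiko free within 07:00–18:00: 07:00–12:50, 14:20–16:30.
Gita ∩ Keiko: 07:10–08:20, 10:00–10:40, 14:20–16:30.
Total common minutes: 70 + 40 + 130 = 240.

240 minutes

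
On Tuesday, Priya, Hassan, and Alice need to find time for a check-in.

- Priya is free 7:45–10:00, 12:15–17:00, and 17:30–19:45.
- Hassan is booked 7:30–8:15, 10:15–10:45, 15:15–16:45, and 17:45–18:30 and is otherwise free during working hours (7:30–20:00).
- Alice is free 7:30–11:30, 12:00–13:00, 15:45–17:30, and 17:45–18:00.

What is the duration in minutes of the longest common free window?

105 minutes

Hassan free within 07:30–20:00: 08:15–10:15, 10:45–15:15, 16:45–17:45, 18:30–20:00.
Priya ∩ Hassan: 08:15–10:00, 12:15–15:15, 16:45–17:00, 17:30–17:45, 18:30–19:45.
Priya ∩ Hassan ∩ Alice: 08:15–10:00, 12:15–13:00, 16:45–17:00.
Common window lengths: 105, 45, 15 min; longest is 105.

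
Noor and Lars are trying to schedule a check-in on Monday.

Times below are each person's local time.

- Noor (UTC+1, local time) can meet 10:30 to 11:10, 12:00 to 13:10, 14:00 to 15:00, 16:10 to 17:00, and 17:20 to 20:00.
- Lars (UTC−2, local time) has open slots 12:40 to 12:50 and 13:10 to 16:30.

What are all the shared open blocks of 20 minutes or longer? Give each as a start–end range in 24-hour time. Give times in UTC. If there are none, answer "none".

15:10–16:00, 16:20–18:30

Noor → UTC: 09:30–10:10, 11:00–12:10, 13:00–14:00, 15:10–16:00, 16:20–19:00.
Lars → UTC: 14:40–14:50, 15:10–18:30.
Noor ∩ Lars: 15:10–16:00, 16:20–18:30.
Windows ≥ 20 min: 15:10–16:00, 16:20–18:30.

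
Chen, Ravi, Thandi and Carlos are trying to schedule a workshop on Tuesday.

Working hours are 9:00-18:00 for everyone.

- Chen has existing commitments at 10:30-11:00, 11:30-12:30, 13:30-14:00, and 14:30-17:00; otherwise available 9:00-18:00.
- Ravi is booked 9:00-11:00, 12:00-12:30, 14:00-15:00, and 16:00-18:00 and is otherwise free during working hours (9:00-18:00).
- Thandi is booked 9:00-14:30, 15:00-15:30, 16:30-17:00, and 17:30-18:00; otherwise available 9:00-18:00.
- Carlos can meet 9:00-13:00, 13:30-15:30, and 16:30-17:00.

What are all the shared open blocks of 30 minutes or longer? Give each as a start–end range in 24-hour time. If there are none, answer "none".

none

Chen free within 09:00–18:00: 09:00–10:30, 11:00–11:30, 12:30–13:30, 14:00–14:30, 17:00–18:00.
Ravi free within 09:00–18:00: 11:00–12:00, 12:30–14:00, 15:00–16:00.
Thandi free within 09:00–18:00: 14:30–15:00, 15:30–16:30, 17:00–17:30.
Chen ∩ Ravi: 11:00–11:30, 12:30–13:30.
Chen ∩ Ravi ∩ Thandi: (none).
Chen ∩ Ravi ∩ Thandi ∩ Carlos: (none).
Windows ≥ 30 min: (none).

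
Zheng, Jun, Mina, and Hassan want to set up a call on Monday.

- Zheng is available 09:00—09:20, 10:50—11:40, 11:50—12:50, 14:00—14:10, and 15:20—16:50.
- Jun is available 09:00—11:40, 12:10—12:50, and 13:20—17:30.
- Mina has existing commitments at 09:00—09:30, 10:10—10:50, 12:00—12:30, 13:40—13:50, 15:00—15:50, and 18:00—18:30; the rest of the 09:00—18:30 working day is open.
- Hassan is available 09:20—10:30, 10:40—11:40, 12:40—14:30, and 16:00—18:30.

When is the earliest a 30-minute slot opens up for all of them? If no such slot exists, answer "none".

10:50

Mina free within 09:00–18:30: 09:30–10:10, 10:50–12:00, 12:30–13:40, 13:50–15:00, 15:50–18:00.
Zheng ∩ Jun: 09:00–09:20, 10:50–11:40, 12:10–12:50, 14:00–14:10, 15:20–16:50.
Zheng ∩ Jun ∩ Mina: 10:50–11:40, 12:30–12:50, 14:00–14:10, 15:50–16:50.
Zheng ∩ Jun ∩ Mina ∩ Hassan: 10:50–11:40, 12:40–12:50, 14:00–14:10, 16:00–16:50.
Windows ≥ 30 min: 10:50–11:40, 16:00–16:50.
Earliest such window starts at 10:50.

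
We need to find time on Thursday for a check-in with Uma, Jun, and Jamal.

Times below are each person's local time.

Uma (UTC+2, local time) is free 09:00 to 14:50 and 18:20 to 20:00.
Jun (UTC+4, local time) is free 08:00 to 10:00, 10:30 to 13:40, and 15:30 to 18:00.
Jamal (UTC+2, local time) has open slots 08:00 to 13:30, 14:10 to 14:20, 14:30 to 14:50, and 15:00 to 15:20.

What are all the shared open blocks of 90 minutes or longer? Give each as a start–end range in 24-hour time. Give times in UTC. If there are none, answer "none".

Uma → UTC: 07:00–12:50, 16:20–18:00.
Jun → UTC: 04:00–06:00, 06:30–09:40, 11:30–14:00.
Jamal → UTC: 06:00–11:30, 12:10–12:20, 12:30–12:50, 13:00–13:20.
Uma ∩ Jun: 07:00–09:40, 11:30–12:50.
Uma ∩ Jun ∩ Jamal: 07:00–09:40, 12:10–12:20, 12:30–12:50.
Windows ≥ 90 min: 07:00–09:40.

07:00–09:40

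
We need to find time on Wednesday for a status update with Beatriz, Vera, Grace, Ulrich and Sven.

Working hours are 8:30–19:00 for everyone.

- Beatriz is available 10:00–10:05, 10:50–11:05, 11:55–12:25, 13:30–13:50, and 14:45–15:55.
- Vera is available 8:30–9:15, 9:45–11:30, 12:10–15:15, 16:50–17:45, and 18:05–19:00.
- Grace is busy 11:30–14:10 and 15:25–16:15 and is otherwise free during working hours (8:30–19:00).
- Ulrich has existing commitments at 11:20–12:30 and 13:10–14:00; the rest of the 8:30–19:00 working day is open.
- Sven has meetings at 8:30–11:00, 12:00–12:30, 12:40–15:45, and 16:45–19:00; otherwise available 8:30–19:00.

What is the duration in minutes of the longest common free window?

Grace free within 08:30–19:00: 08:30–11:30, 14:10–15:25, 16:15–19:00.
Ulrich free within 08:30–19:00: 08:30–11:20, 12:30–13:10, 14:00–19:00.
Sven free within 08:30–19:00: 11:00–12:00, 12:30–12:40, 15:45–16:45.
Beatriz ∩ Vera: 10:00–10:05, 10:50–11:05, 12:10–12:25, 13:30–13:50, 14:45–15:15.
Beatriz ∩ Vera ∩ Grace: 10:00–10:05, 10:50–11:05, 14:45–15:15.
Beatriz ∩ Vera ∩ Grace ∩ Ulrich: 10:00–10:05, 10:50–11:05, 14:45–15:15.
Beatriz ∩ Vera ∩ Grace ∩ Ulrich ∩ Sven: 11:00–11:05.
Single common window of 5 minutes.

5 minutes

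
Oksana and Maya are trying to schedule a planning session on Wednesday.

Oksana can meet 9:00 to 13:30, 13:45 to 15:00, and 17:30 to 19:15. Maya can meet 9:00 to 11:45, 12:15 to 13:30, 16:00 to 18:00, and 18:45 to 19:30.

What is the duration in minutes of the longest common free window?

Oksana ∩ Maya: 09:00–11:45, 12:15–13:30, 17:30–18:00, 18:45–19:15.
Common window lengths: 165, 75, 30, 30 min; longest is 165.

165 minutes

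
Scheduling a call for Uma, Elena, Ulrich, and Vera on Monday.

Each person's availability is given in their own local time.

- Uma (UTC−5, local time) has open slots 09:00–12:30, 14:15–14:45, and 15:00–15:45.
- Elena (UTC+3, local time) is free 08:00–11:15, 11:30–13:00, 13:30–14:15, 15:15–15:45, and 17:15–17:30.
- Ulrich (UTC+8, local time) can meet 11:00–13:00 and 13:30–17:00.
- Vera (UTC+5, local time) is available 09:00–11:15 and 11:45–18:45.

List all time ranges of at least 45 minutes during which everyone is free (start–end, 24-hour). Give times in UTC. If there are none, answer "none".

Uma → UTC: 14:00–17:30, 19:15–19:45, 20:00–20:45.
Elena → UTC: 05:00–08:15, 08:30–10:00, 10:30–11:15, 12:15–12:45, 14:15–14:30.
Ulrich → UTC: 03:00–05:00, 05:30–09:00.
Vera → UTC: 04:00–06:15, 06:45–13:45.
Uma ∩ Elena: 14:15–14:30.
Uma ∩ Elena ∩ Ulrich: (none).
Uma ∩ Elena ∩ Ulrich ∩ Vera: (none).
Windows ≥ 45 min: (none).

none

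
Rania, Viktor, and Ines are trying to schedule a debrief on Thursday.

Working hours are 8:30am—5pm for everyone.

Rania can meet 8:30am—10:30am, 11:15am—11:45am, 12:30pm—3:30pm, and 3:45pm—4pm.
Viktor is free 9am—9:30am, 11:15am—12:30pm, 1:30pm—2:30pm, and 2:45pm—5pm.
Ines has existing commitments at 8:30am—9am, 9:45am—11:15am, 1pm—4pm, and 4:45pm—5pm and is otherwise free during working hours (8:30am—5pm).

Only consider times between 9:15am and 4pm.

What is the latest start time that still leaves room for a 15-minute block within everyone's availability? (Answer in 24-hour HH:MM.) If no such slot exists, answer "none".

Ines free within 08:30–17:00: 09:00–09:45, 11:15–13:00, 16:00–16:45.
Rania ∩ Viktor: 09:00–09:30, 11:15–11:45, 13:30–14:30, 14:45–15:30, 15:45–16:00.
Rania ∩ Viktor ∩ Ines: 09:00–09:30, 11:15–11:45.
Restricted to 09:15–16:00: 09:15–09:30, 11:15–11:45.
Windows ≥ 15 min: 09:15–09:30, 11:15–11:45.
Latest start in the last window 11:15–11:45 is 11:45 − 15 min = 11:30.

11:30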